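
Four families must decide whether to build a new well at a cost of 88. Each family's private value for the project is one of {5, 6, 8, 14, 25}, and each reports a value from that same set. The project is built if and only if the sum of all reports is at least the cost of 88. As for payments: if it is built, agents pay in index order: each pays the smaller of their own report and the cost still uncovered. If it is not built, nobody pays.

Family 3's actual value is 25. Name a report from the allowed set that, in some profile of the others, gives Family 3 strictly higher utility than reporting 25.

Suppose Family 1 reports 25, Family 2 reports 25 and Family 4 reports 25.
Report 25: project built, pays 25, utility 25 - 25 = 0.
Report 14: project built, pays 14, utility 25 - 14 = 11.
So reporting 14 beats truth here (11 > 0).

14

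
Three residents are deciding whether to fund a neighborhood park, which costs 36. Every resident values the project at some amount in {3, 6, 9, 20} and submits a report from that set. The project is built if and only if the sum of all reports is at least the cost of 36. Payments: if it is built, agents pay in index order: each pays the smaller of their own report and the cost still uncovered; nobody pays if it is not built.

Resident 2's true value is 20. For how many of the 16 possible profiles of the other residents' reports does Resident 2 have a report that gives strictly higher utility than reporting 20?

Others report (9, 20): truth gives 0; report 9 gives 11 > 0. Violating.
Others report (20, 9): truth gives 4; report 9 gives 11 > 4. Violating.
Others report (20, 20): truth gives 4; report 3 gives 17 > 4. Violating.
Others report (3, 3): truth gives 0; no alternative beats it.
Others report (3, 6): truth gives 0; no alternative beats it.
(Checking all 16 profiles: 3 have a profitable deviation, 13 do not.)

3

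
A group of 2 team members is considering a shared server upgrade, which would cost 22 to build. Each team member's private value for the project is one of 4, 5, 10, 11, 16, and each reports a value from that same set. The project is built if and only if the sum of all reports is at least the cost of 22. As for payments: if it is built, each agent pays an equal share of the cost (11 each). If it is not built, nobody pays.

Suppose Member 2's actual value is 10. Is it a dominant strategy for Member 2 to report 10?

Consider the case where Member 1 reports 16.
Truthful report 10: project built, pays 11, utility 10 - 11 = -1.
Report 4 instead: project not built, utility 0.
Since 0 > -1, reporting 4 is strictly better here, so truthful reporting is not dominant.

No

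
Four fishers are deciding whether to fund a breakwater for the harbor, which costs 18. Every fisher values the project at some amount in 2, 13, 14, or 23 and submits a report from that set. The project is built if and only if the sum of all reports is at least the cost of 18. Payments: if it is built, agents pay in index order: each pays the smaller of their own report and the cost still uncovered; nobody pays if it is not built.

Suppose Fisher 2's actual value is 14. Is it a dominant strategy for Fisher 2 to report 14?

No

Consider the case where Fisher 1 reports 2, Fisher 3 reports 2 and Fisher 4 reports 2.
Truthful report 14: project built, pays 14, utility 14 - 14 = 0.
Report 13 instead: project built, pays 13, utility 14 - 13 = 1.
Since 1 > 0, reporting 13 is strictly better here, so truthful reporting is not dominant.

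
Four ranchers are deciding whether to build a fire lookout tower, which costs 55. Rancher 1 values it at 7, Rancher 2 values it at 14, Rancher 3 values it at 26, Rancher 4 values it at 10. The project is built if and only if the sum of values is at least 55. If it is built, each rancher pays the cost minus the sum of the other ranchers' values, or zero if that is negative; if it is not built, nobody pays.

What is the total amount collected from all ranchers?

Total value 57 ≥ cost 55, so it is built.
Rancher 1: others sum to 50; max(0, 55 - 50) = 5.
Rancher 2: others sum to 43; max(0, 55 - 43) = 12.
Rancher 3: others sum to 31; max(0, 55 - 31) = 24.
Rancher 4: others sum to 47; max(0, 55 - 47) = 8.
Total collected = 5 + 12 + 24 + 8 = 49.

49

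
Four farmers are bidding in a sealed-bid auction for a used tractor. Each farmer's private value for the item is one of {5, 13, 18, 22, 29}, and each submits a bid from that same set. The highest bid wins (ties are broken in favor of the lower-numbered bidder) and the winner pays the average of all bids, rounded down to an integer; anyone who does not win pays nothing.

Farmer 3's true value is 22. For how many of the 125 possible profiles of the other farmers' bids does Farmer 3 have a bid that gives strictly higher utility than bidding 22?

Others bid (5, 5, 5): truth gives 13; bid 13 gives 15 > 13. Violating.
Others bid (5, 5, 13): truth gives 11; bid 13 gives 13 > 11. Violating.
Others bid (5, 5, 18): truth gives 10; bid 18 gives 11 > 10. Violating.
Others bid (5, 5, 29): truth gives 0; bid 29 gives 5 > 0. Violating.
Others bid (5, 5, 22): truth gives 9; no alternative beats it.
Others bid (5, 13, 22): truth gives 7; no alternative beats it.
(Checking all 125 profiles: 44 have a profitable deviation, 81 do not.)

44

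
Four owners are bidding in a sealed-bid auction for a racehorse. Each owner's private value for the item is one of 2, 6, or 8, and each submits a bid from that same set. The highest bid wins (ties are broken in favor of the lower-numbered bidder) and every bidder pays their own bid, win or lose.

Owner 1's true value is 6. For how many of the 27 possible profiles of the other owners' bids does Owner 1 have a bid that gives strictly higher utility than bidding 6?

20

Others bid (2, 2, 2): truth gives 0; bid 2 gives 4 > 0. Violating.
Others bid (2, 2, 8): truth gives -6; bid 2 gives -2 > -6. Violating.
Others bid (2, 6, 8): truth gives -6; bid 2 gives -2 > -6. Violating.
Others bid (2, 8, 2): truth gives -6; bid 2 gives -2 > -6. Violating.
Others bid (2, 2, 6): truth gives 0; no alternative beats it.
Others bid (2, 6, 2): truth gives 0; no alternative beats it.
(Checking all 27 profiles: 20 have a profitable deviation, 7 do not.)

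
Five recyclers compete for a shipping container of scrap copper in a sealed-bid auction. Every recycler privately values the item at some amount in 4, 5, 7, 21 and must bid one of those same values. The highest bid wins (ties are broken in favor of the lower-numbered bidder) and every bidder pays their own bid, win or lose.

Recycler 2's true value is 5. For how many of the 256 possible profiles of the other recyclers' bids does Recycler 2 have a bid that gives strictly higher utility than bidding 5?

Others bid (4, 4, 4, 7): truth gives -5; bid 7 gives -2 > -5. Violating.
Others bid (4, 4, 4, 21): truth gives -5; bid 4 gives -4 > -5. Violating.
Others bid (4, 4, 5, 7): truth gives -5; bid 7 gives -2 > -5. Violating.
Others bid (4, 4, 5, 21): truth gives -5; bid 4 gives -4 > -5. Violating.
Others bid (4, 4, 4, 4): truth gives 0; no alternative beats it.
Others bid (4, 4, 4, 5): truth gives 0; no alternative beats it.
(Checking all 256 profiles: 248 have a profitable deviation, 8 do not.)

248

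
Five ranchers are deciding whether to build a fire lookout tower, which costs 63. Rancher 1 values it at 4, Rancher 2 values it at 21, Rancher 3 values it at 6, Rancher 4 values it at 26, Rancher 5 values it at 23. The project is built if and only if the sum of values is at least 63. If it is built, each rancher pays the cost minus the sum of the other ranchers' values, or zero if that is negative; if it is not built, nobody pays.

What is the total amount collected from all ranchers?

Total value 80 ≥ cost 63, so it is built.
Rancher 1: others sum to 76; max(0, 63 - 76) = 0.
Rancher 2: others sum to 59; max(0, 63 - 59) = 4.
Rancher 3: others sum to 74; max(0, 63 - 74) = 0.
Rancher 4: others sum to 54; max(0, 63 - 54) = 9.
Rancher 5: others sum to 57; max(0, 63 - 57) = 6.
Total collected = 0 + 4 + 0 + 9 + 6 = 19.

19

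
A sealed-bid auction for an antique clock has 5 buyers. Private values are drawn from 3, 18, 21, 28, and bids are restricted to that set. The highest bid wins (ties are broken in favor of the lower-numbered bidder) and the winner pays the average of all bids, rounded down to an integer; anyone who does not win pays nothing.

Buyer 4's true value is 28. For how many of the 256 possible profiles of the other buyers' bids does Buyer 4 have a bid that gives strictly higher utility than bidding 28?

24

Others bid (3, 3, 3, 3): truth gives 20; bid 18 gives 22 > 20. Violating.
Others bid (3, 3, 3, 18): truth gives 17; bid 18 gives 19 > 17. Violating.
Others bid (3, 3, 3, 21): truth gives 17; bid 21 gives 18 > 17. Violating.
Others bid (3, 3, 18, 3): truth gives 17; bid 21 gives 19 > 17. Violating.
Others bid (3, 3, 3, 28): truth gives 15; no alternative beats it.
Others bid (3, 3, 18, 28): truth gives 12; no alternative beats it.
(Checking all 256 profiles: 24 have a profitable deviation, 232 do not.)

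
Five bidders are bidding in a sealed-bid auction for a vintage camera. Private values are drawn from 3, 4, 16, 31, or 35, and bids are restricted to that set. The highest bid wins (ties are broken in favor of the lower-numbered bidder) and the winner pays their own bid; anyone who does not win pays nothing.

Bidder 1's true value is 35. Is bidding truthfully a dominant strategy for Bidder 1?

No

Consider the case where Bidder 2 bids 3, Bidder 3 bids 3, Bidder 4 bids 3 and Bidder 5 bids 3.
Truthful bid 35: wins, pays 35, utility 35 - 35 = 0.
Bid 3 instead: wins, pays 3, utility 35 - 3 = 32.
Since 32 > 0, bidding 3 is strictly better here, so truthful bidding is not dominant.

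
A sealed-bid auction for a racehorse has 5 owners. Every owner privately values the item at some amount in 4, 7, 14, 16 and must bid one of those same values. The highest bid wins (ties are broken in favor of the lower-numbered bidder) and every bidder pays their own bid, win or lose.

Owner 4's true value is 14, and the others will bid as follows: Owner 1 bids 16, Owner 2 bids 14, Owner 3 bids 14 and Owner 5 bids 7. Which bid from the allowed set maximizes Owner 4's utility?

Bid 4: loses but pays 4, utility -4.
Bid 7: loses but pays 7, utility -7.
Bid 14: loses but pays 14, utility -14.
Bid 16: loses but pays 16, utility -16.
The best choice is 4 with utility -4.

4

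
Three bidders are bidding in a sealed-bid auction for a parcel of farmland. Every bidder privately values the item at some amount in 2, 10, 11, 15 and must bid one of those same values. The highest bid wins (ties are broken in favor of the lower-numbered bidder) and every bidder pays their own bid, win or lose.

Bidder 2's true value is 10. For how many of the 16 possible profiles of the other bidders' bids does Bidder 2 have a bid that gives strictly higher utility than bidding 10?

Others bid (2, 11): truth gives -10; bid 11 gives -1 > -10. Violating.
Others bid (2, 15): truth gives -10; bid 2 gives -2 > -10. Violating.
Others bid (10, 2): truth gives -10; bid 11 gives -1 > -10. Violating.
Others bid (10, 10): truth gives -10; bid 11 gives -1 > -10. Violating.
Others bid (2, 2): truth gives 0; no alternative beats it.
Others bid (2, 10): truth gives 0; no alternative beats it.
(Checking all 16 profiles: 14 have a profitable deviation, 2 do not.)

14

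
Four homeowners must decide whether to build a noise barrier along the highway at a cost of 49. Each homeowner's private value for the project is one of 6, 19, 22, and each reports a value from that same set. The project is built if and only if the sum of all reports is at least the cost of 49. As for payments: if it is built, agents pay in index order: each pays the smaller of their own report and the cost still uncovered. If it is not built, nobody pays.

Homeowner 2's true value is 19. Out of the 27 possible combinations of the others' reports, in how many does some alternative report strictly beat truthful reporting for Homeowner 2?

20

Others report (6, 19, 19): truth gives 0; report 6 gives 13 > 0. Violating.
Others report (6, 19, 22): truth gives 0; report 6 gives 13 > 0. Violating.
Others report (6, 22, 19): truth gives 0; report 6 gives 13 > 0. Violating.
Others report (6, 22, 22): truth gives 0; report 6 gives 13 > 0. Violating.
Others report (6, 6, 6): truth gives 0; no alternative beats it.
Others report (6, 6, 19): truth gives 0; no alternative beats it.
(Checking all 27 profiles: 20 have a profitable deviation, 7 do not.)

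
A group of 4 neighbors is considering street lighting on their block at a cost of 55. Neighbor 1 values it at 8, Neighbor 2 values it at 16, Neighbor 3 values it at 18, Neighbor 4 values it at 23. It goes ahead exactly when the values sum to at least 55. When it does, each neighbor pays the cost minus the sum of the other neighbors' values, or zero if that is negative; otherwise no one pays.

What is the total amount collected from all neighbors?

Total value 65 ≥ cost 55, so it is built.
Neighbor 1: others sum to 57; max(0, 55 - 57) = 0.
Neighbor 2: others sum to 49; max(0, 55 - 49) = 6.
Neighbor 3: others sum to 47; max(0, 55 - 47) = 8.
Neighbor 4: others sum to 42; max(0, 55 - 42) = 13.
Total collected = 0 + 6 + 8 + 13 = 27.

27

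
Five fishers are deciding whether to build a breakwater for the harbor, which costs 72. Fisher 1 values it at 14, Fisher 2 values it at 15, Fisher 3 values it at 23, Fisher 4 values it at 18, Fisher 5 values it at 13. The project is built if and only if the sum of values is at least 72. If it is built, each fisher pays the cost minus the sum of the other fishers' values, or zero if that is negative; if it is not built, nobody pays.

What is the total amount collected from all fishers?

28

Total value 83 ≥ cost 72, so it is built.
Fisher 1: others sum to 69; max(0, 72 - 69) = 3.
Fisher 2: others sum to 68; max(0, 72 - 68) = 4.
Fisher 3: others sum to 60; max(0, 72 - 60) = 12.
Fisher 4: others sum to 65; max(0, 72 - 65) = 7.
Fisher 5: others sum to 70; max(0, 72 - 70) = 2.
Total collected = 3 + 4 + 12 + 7 + 2 = 28.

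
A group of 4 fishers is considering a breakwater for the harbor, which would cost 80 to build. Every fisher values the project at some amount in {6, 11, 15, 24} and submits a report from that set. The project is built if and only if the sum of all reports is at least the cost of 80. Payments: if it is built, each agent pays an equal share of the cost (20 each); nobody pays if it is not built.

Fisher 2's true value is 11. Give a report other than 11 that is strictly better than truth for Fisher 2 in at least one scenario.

Suppose Fisher 1 reports 24, Fisher 3 reports 24 and Fisher 4 reports 24.
Report 11: project built, pays 20, utility 11 - 20 = -9.
Report 6: project not built, utility 0.
So reporting 6 beats truth here (0 > -9).

6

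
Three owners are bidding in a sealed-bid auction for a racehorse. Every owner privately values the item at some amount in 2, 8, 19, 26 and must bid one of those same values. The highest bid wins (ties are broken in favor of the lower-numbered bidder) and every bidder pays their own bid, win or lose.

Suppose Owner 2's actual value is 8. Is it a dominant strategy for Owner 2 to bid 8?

Consider the case where Owner 1 bids 2 and Owner 3 bids 19.
Truthful bid 8: loses but pays 8, utility -8.
Bid 2 instead: loses but pays 2, utility -2.
Since -2 > -8, bidding 2 is strictly better here, so truthful bidding is not dominant.

No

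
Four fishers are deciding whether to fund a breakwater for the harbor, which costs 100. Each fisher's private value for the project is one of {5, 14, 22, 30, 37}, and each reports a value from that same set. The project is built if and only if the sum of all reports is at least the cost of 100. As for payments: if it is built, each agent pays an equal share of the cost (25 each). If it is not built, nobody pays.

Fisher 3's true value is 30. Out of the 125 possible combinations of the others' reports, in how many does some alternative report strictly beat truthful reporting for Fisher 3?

19

Others report (5, 22, 37): truth gives 0; report 37 gives 5 > 0. Violating.
Others report (5, 30, 30): truth gives 0; report 37 gives 5 > 0. Violating.
Others report (5, 37, 22): truth gives 0; report 37 gives 5 > 0. Violating.
Others report (14, 14, 37): truth gives 0; report 37 gives 5 > 0. Violating.
Others report (5, 5, 5): truth gives 0; no alternative beats it.
Others report (5, 5, 14): truth gives 0; no alternative beats it.
(Checking all 125 profiles: 19 have a profitable deviation, 106 do not.)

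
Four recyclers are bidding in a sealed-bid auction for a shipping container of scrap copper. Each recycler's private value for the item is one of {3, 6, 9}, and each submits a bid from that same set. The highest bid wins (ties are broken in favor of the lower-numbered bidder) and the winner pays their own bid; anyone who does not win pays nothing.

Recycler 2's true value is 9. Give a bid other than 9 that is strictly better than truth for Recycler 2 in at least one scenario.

Suppose Recycler 1 bids 3, Recycler 3 bids 3 and Recycler 4 bids 3.
Bid 9: wins, pays 9, utility 9 - 9 = 0.
Bid 6: wins, pays 6, utility 9 - 6 = 3.
So bidding 6 beats truth here (3 > 0).

6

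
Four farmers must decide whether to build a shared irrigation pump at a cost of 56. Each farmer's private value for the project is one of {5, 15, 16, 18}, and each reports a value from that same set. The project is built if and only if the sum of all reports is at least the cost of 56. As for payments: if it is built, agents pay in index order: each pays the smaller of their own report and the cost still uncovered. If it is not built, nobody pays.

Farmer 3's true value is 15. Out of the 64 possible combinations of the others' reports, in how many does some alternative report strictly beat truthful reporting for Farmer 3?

7

Others report (15, 18, 18): truth gives 0; report 5 gives 10 > 0. Violating.
Others report (16, 18, 18): truth gives 0; report 5 gives 10 > 0. Violating.
Others report (18, 15, 18): truth gives 0; report 5 gives 10 > 0. Violating.
Others report (18, 16, 18): truth gives 0; report 5 gives 10 > 0. Violating.
Others report (5, 5, 5): truth gives 0; no alternative beats it.
Others report (5, 5, 15): truth gives 0; no alternative beats it.
(Checking all 64 profiles: 7 have a profitable deviation, 57 do not.)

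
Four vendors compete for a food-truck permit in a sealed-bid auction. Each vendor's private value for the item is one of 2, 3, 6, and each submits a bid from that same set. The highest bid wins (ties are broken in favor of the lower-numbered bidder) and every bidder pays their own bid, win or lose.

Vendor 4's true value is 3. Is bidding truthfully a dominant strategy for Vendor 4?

No

Consider the case where Vendor 1 bids 2, Vendor 2 bids 2 and Vendor 3 bids 3.
Truthful bid 3: loses but pays 3, utility -3.
Bid 2 instead: loses but pays 2, utility -2.
Since -2 > -3, bidding 2 is strictly better here, so truthful bidding is not dominant.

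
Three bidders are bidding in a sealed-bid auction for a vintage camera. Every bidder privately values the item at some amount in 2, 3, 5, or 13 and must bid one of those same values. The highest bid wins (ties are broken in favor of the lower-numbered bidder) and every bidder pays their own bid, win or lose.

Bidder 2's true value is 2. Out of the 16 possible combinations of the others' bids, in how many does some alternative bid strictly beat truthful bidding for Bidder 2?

2

Others bid (2, 2): truth gives -2; bid 3 gives -1 > -2. Violating.
Others bid (2, 3): truth gives -2; bid 3 gives -1 > -2. Violating.
Others bid (2, 5): truth gives -2; no alternative beats it.
Others bid (2, 13): truth gives -2; no alternative beats it.
(Checking all 16 profiles: 2 have a profitable deviation, 14 do not.)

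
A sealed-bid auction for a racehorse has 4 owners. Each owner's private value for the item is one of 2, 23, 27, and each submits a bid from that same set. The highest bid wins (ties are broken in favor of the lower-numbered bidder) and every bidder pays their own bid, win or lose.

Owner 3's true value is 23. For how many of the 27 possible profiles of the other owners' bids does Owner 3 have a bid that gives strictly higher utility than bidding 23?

Others bid (2, 2, 27): truth gives -23; bid 2 gives -2 > -23. Violating.
Others bid (2, 23, 2): truth gives -23; bid 2 gives -2 > -23. Violating.
Others bid (2, 23, 23): truth gives -23; bid 2 gives -2 > -23. Violating.
Others bid (2, 23, 27): truth gives -23; bid 2 gives -2 > -23. Violating.
Others bid (2, 2, 2): truth gives 0; no alternative beats it.
Others bid (2, 2, 23): truth gives 0; no alternative beats it.
(Checking all 27 profiles: 25 have a profitable deviation, 2 do not.)

25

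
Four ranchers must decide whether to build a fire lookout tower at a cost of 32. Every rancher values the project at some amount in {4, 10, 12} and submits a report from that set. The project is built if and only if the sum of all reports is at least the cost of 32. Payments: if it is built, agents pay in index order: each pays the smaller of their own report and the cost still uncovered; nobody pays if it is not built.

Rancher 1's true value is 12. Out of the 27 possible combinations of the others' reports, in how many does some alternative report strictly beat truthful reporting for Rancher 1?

20

Others report (4, 10, 10): truth gives 0; report 10 gives 2 > 0. Violating.
Others report (4, 10, 12): truth gives 0; report 10 gives 2 > 0. Violating.
Others report (4, 12, 10): truth gives 0; report 10 gives 2 > 0. Violating.
Others report (4, 12, 12): truth gives 0; report 4 gives 8 > 0. Violating.
Others report (4, 4, 4): truth gives 0; no alternative beats it.
Others report (4, 4, 10): truth gives 0; no alternative beats it.
(Checking all 27 profiles: 20 have a profitable deviation, 7 do not.)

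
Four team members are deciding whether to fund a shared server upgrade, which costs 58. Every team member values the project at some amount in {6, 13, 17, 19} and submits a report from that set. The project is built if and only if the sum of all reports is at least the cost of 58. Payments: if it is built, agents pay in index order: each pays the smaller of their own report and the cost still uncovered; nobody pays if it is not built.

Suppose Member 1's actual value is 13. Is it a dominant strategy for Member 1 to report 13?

No

Consider the case where Member 2 reports 17, Member 3 reports 17 and Member 4 reports 19.
Truthful report 13: project built, pays 13, utility 13 - 13 = 0.
Report 6 instead: project built, pays 6, utility 13 - 6 = 7.
Since 7 > 0, reporting 6 is strictly better here, so truthful reporting is not dominant.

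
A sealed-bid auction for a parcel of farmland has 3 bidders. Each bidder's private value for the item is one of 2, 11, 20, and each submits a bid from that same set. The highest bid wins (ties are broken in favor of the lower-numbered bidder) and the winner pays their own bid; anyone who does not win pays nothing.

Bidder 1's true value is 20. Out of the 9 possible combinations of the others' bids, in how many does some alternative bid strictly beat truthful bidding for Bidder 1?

4

Others bid (2, 2): truth gives 0; bid 2 gives 18 > 0. Violating.
Others bid (2, 11): truth gives 0; bid 11 gives 9 > 0. Violating.
Others bid (11, 2): truth gives 0; bid 11 gives 9 > 0. Violating.
Others bid (11, 11): truth gives 0; bid 11 gives 9 > 0. Violating.
Others bid (2, 20): truth gives 0; no alternative beats it.
Others bid (11, 20): truth gives 0; no alternative beats it.
(Checking all 9 profiles: 4 have a profitable deviation, 5 do not.)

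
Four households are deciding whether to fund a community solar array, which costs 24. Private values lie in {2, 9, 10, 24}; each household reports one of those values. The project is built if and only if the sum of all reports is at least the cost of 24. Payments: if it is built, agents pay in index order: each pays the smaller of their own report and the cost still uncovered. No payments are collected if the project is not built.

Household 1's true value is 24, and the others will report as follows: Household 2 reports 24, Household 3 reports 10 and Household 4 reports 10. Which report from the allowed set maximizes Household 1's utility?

Report 2: project built, pays 2, utility 24 - 2 = 22.
Report 9: project built, pays 9, utility 24 - 9 = 15.
Report 10: project built, pays 10, utility 24 - 10 = 14.
Report 24: project built, pays 24, utility 24 - 24 = 0.
The best choice is 2 with utility 22.

2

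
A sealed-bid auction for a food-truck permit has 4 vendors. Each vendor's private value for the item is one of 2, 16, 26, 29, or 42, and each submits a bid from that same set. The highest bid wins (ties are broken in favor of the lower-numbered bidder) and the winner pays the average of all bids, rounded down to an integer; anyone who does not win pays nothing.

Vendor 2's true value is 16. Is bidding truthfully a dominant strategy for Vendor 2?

Consider the case where Vendor 1 bids 2, Vendor 3 bids 2 and Vendor 4 bids 26.
Truthful bid 16: loses, pays 0, utility 0.
Bid 26 instead: wins, pays 14, utility 16 - 14 = 2.
Since 2 > 0, bidding 26 is strictly better here, so truthful bidding is not dominant.

No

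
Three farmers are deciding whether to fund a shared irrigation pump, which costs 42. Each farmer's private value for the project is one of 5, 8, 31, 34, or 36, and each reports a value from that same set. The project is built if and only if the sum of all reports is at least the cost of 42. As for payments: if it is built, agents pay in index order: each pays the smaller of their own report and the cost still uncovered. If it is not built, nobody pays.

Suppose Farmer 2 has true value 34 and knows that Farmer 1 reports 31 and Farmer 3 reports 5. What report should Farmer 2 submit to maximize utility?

Report 5: project not built, utility 0.
Report 8: project built, pays 8, utility 34 - 8 = 26.
Report 31: project built, pays 11, utility 34 - 11 = 23.
Report 34: project built, pays 11, utility 34 - 11 = 23.
Report 36: project built, pays 11, utility 34 - 11 = 23.
The best choice is 8 with utility 26.

8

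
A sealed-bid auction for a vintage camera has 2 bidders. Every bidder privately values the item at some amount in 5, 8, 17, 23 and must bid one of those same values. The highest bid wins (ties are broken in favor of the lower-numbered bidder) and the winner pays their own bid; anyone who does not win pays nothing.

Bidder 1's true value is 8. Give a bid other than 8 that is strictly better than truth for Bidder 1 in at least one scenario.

Suppose Bidder 2 bids 5.
Bid 8: wins, pays 8, utility 8 - 8 = 0.
Bid 5: wins, pays 5, utility 8 - 5 = 3.
So bidding 5 beats truth here (3 > 0).

5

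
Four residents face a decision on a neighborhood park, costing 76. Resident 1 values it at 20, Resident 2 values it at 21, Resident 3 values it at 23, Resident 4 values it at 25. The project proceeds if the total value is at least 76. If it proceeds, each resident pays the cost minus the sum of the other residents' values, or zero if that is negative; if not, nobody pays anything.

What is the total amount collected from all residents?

Total value 89 ≥ cost 76, so it is built.
Resident 1: others sum to 69; max(0, 76 - 69) = 7.
Resident 2: others sum to 68; max(0, 76 - 68) = 8.
Resident 3: others sum to 66; max(0, 76 - 66) = 10.
Resident 4: others sum to 64; max(0, 76 - 64) = 12.
Total collected = 7 + 8 + 10 + 12 = 37.

37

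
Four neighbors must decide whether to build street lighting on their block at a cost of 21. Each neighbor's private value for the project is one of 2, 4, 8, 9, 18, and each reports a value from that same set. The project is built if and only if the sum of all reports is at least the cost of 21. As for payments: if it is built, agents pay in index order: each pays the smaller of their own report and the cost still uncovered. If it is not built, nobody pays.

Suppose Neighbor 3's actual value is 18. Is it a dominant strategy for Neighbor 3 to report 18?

No

Consider the case where Neighbor 1 reports 2, Neighbor 2 reports 2 and Neighbor 4 reports 8.
Truthful report 18: project built, pays 17, utility 18 - 17 = 1.
Report 9 instead: project built, pays 9, utility 18 - 9 = 9.
Since 9 > 1, reporting 9 is strictly better here, so truthful reporting is not dominant.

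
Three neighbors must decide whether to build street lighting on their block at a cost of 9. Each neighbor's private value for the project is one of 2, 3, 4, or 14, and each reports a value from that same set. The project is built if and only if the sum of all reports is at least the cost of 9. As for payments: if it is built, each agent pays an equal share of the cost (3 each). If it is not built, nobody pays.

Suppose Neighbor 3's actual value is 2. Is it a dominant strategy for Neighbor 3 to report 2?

Check each profile of the others' reports and compare truth against every alternative report.
Others report (2, 4): truth gives 0, best alternative gives -1.
Others report (3, 3): truth gives 0, best alternative gives -1.
Others report (4, 2): truth gives 0, best alternative gives -1.
Others report (2, 14): truth gives -1, best alternative gives -1.
Others report (3, 4): truth gives -1, best alternative gives -1.
Others report (3, 14): truth gives -1, best alternative gives -1.
(Remaining 10 profiles checked similarly; truth is weakly best in each.)
In every case the truthful report is at least as good as any alternative, so it is a dominant strategy.

Yes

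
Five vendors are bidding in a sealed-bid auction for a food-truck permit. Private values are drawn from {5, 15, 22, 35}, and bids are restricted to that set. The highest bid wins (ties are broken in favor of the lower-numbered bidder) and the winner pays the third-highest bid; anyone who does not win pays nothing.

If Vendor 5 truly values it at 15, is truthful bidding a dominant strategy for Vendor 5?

No

Consider the case where Vendor 1 bids 5, Vendor 2 bids 5, Vendor 3 bids 5 and Vendor 4 bids 15.
Truthful bid 15: loses, pays 0, utility 0.
Bid 22 instead: wins, pays 5, utility 15 - 5 = 10.
Since 10 > 0, bidding 22 is strictly better here, so truthful bidding is not dominant.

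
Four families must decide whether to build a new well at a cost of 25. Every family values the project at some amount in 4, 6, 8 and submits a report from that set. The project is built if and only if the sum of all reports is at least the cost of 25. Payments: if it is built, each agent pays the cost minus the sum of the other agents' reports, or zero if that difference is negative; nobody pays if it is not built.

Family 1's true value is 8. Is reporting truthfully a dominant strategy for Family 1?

Yes

Check each profile of the others' reports and compare truth against every alternative report.
Others report (4, 6, 8): truth gives 1, best alternative gives 0.
Others report (4, 8, 6): truth gives 1, best alternative gives 0.
Others report (6, 4, 8): truth gives 1, best alternative gives 0.
Others report (6, 6, 6): truth gives 1, best alternative gives 0.
Others report (6, 8, 4): truth gives 1, best alternative gives 0.
Others report (8, 4, 6): truth gives 1, best alternative gives 0.
(Remaining 21 profiles checked similarly; truth is weakly best in each.)
In every case the truthful report is at least as good as any alternative, so it is a dominant strategy.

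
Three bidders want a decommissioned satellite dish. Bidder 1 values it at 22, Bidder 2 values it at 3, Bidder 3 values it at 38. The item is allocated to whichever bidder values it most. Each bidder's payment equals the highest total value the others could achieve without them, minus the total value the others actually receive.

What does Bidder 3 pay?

22

Bidder 3 has the highest value and receives the item.
Without Bidder 3, the item would go to the next-highest value, 22, so the others could achieve 22.
With Bidder 3 present and winning, the others receive nothing, so their total is 0.
Payment = 22 - 0 = 22.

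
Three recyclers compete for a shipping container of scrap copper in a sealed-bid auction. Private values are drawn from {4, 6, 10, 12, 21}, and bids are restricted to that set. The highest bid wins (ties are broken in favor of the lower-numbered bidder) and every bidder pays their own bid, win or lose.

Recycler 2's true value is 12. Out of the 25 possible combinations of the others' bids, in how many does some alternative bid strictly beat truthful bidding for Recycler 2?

19

Others bid (4, 4): truth gives 0; bid 6 gives 6 > 0. Violating.
Others bid (4, 6): truth gives 0; bid 6 gives 6 > 0. Violating.
Others bid (4, 10): truth gives 0; bid 10 gives 2 > 0. Violating.
Others bid (4, 21): truth gives -12; bid 4 gives -4 > -12. Violating.
Others bid (4, 12): truth gives 0; no alternative beats it.
Others bid (6, 12): truth gives 0; no alternative beats it.
(Checking all 25 profiles: 19 have a profitable deviation, 6 do not.)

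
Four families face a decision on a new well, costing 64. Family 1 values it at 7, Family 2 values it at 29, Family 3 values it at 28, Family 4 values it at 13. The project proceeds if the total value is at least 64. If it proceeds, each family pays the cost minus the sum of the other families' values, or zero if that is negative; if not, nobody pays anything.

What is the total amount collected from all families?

31

Total value 77 ≥ cost 64, so it is built.
Family 1: others sum to 70; max(0, 64 - 70) = 0.
Family 2: others sum to 48; max(0, 64 - 48) = 16.
Family 3: others sum to 49; max(0, 64 - 49) = 15.
Family 4: others sum to 64; max(0, 64 - 64) = 0.
Total collected = 0 + 16 + 15 + 0 = 31.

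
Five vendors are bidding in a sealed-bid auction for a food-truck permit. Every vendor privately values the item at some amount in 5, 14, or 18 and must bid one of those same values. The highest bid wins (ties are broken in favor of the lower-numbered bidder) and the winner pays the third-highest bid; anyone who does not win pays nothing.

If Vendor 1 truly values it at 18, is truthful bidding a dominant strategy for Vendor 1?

Check each profile of the others' bids and compare truth against every alternative bid.
Others bid (5, 5, 5, 18): truth gives 13, best alternative gives 0.
Others bid (5, 5, 18, 5): truth gives 13, best alternative gives 0.
Others bid (5, 18, 5, 5): truth gives 13, best alternative gives 0.
Others bid (18, 5, 5, 5): truth gives 13, best alternative gives 0.
Others bid (5, 5, 14, 18): truth gives 4, best alternative gives 0.
Others bid (5, 5, 18, 14): truth gives 4, best alternative gives 0.
(Remaining 75 profiles checked similarly; truth is weakly best in each.)
In every case the truthful bid is at least as good as any alternative, so it is a dominant strategy.

Yes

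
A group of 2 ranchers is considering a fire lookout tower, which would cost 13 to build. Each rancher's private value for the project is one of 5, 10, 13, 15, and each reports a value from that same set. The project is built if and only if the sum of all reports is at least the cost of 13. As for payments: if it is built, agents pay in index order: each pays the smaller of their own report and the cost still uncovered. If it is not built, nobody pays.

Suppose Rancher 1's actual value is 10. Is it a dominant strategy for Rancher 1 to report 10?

Consider the case where Rancher 2 reports 10.
Truthful report 10: project built, pays 10, utility 10 - 10 = 0.
Report 5 instead: project built, pays 5, utility 10 - 5 = 5.
Since 5 > 0, reporting 5 is strictly better here, so truthful reporting is not dominant.

No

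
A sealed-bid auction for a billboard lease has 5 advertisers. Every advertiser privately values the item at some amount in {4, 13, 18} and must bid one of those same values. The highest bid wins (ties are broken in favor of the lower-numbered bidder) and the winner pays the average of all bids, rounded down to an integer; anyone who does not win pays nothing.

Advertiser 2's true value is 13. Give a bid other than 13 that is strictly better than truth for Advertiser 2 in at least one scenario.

Suppose Advertiser 1 bids 4, Advertiser 3 bids 4, Advertiser 4 bids 4 and Advertiser 5 bids 18.
Bid 13: loses, pays 0, utility 0.
Bid 18: wins, pays 9, utility 13 - 9 = 4.
So bidding 18 beats truth here (4 > 0).

18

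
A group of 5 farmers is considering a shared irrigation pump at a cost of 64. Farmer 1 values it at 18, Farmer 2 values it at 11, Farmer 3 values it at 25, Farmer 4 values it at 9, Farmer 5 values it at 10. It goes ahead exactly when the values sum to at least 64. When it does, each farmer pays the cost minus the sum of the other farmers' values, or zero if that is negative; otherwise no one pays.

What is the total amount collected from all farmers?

Total value 73 ≥ cost 64, so it is built.
Farmer 1: others sum to 55; max(0, 64 - 55) = 9.
Farmer 2: others sum to 62; max(0, 64 - 62) = 2.
Farmer 3: others sum to 48; max(0, 64 - 48) = 16.
Farmer 4: others sum to 64; max(0, 64 - 64) = 0.
Farmer 5: others sum to 63; max(0, 64 - 63) = 1.
Total collected = 9 + 2 + 16 + 0 + 1 = 28.

28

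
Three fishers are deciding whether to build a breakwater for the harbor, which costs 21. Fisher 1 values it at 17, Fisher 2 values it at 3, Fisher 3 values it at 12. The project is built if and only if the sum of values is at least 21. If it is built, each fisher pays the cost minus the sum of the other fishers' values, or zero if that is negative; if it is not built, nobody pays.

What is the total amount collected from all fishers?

7

Total value 32 ≥ cost 21, so it is built.
Fisher 1: others sum to 15; max(0, 21 - 15) = 6.
Fisher 2: others sum to 29; max(0, 21 - 29) = 0.
Fisher 3: others sum to 20; max(0, 21 - 20) = 1.
Total collected = 6 + 0 + 1 = 7.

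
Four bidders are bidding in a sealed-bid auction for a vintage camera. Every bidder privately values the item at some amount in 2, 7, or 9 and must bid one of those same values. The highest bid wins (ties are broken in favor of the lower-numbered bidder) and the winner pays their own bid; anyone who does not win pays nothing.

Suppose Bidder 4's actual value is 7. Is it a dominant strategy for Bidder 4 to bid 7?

Yes

Check each profile of the others' bids and compare truth against every alternative bid.
Others bid (2, 2, 2): truth gives 0, best alternative gives 0.
Others bid (2, 2, 7): truth gives 0, best alternative gives 0.
Others bid (2, 2, 9): truth gives 0, best alternative gives 0.
Others bid (2, 7, 2): truth gives 0, best alternative gives 0.
Others bid (2, 7, 7): truth gives 0, best alternative gives 0.
Others bid (2, 7, 9): truth gives 0, best alternative gives 0.
(Remaining 21 profiles checked similarly; truth is weakly best in each.)
In every case the truthful bid is at least as good as any alternative, so it is a dominant strategy.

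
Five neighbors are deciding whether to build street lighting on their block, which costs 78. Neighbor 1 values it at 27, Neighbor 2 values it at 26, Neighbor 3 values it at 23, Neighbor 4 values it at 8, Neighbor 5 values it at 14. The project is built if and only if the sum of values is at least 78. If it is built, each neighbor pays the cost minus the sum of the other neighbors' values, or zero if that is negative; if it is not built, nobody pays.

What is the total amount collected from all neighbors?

16

Total value 98 ≥ cost 78, so it is built.
Neighbor 1: others sum to 71; max(0, 78 - 71) = 7.
Neighbor 2: others sum to 72; max(0, 78 - 72) = 6.
Neighbor 3: others sum to 75; max(0, 78 - 75) = 3.
Neighbor 4: others sum to 90; max(0, 78 - 90) = 0.
Neighbor 5: others sum to 84; max(0, 78 - 84) = 0.
Total collected = 7 + 6 + 3 + 0 + 0 = 16.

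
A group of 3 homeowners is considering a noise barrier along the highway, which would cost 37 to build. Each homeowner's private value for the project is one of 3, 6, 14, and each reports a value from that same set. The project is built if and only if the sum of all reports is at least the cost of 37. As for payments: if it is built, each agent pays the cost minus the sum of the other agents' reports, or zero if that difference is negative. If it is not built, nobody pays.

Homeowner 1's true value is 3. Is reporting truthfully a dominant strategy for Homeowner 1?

Yes

Check each profile of the others' reports and compare truth against every alternative report.
Others report (3, 3): truth gives 0, best alternative gives 0.
Others report (3, 6): truth gives 0, best alternative gives 0.
Others report (3, 14): truth gives 0, best alternative gives 0.
Others report (6, 3): truth gives 0, best alternative gives 0.
Others report (6, 6): truth gives 0, best alternative gives 0.
Others report (6, 14): truth gives 0, best alternative gives 0.
(Remaining 3 profiles checked similarly; truth is weakly best in each.)
In every case the truthful report is at least as good as any alternative, so it is a dominant strategy.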